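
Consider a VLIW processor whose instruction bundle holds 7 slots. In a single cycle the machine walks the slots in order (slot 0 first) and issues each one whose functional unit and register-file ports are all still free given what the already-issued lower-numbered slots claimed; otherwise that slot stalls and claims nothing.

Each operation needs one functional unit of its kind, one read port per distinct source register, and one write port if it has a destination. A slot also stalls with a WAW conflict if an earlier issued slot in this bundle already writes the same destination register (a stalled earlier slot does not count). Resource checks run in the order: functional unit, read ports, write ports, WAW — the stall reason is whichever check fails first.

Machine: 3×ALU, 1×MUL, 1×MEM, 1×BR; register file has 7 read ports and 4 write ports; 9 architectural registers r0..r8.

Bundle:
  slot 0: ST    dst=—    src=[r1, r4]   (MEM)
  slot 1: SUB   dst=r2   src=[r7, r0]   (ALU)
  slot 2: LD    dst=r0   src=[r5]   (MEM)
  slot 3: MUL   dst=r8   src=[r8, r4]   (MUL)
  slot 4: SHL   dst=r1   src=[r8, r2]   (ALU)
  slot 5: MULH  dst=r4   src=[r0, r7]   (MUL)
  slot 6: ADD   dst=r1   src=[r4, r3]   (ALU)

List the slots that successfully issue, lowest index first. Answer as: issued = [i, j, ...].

issued = [0, 1, 3]

(0) want 1×MEM +2rd +0wr — yes → AL3|MU1|ME0|BR1|rd5|wr4
(1) want 1×ALU +2rd +1wr — yes → AL2|MU1|ME0|BR1|rd3|wr3
(2) want 1×MEM +1rd +1wr — FU → AL2|MU1|ME0|BR1|rd3|wr3
(3) want 1×MUL +2rd +1wr — yes → AL2|MU0|ME0|BR1|rd1|wr2
(4) want 1×ALU +2rd +1wr — RD_PORT → AL2|MU0|ME0|BR1|rd1|wr2
(5) want 1×MUL +2rd +1wr — FU → AL2|MU0|ME0|BR1|rd1|wr2
(6) want 1×ALU +2rd +1wr — RD_PORT → AL2|MU0|ME0|BR1|rd1|wr2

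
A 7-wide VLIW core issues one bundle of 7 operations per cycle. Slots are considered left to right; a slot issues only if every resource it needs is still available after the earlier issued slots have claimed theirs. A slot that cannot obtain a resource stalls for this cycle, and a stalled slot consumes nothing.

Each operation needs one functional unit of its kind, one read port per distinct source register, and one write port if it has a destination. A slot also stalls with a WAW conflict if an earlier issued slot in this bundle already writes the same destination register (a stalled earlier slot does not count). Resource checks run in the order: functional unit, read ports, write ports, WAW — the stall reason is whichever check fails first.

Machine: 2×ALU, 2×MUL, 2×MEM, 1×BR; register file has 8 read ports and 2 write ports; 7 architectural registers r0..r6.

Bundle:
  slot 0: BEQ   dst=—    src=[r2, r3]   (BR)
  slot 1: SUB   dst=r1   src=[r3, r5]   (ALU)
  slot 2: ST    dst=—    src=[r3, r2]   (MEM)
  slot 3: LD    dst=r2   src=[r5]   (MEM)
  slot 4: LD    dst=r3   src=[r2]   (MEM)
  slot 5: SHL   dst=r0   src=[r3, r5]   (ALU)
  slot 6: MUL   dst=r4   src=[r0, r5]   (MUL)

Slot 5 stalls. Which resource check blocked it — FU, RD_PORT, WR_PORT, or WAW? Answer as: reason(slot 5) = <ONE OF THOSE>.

reason(slot 5) = RD_PORT

(0) want 1×BR +2rd +0wr — yes → AL2|MU2|ME2|BR0|rd6|wr2
(1) want 1×ALU +2rd +1wr — yes → AL1|MU2|ME2|BR0|rd4|wr1
(2) want 1×MEM +2rd +0wr — yes → AL1|MU2|ME1|BR0|rd2|wr1
(3) want 1×MEM +1rd +1wr — yes → AL1|MU2|ME0|BR0|rd1|wr0
(4) want 1×MEM +1rd +1wr — FU → AL1|MU2|ME0|BR0|rd1|wr0
(5) want 1×ALU +2rd +1wr — RD_PORT → AL1|MU2|ME0|BR0|rd1|wr0
(6) want 1×MUL +2rd +1wr — RD_PORT → AL1|MU2|ME0|BR0|rd1|wr0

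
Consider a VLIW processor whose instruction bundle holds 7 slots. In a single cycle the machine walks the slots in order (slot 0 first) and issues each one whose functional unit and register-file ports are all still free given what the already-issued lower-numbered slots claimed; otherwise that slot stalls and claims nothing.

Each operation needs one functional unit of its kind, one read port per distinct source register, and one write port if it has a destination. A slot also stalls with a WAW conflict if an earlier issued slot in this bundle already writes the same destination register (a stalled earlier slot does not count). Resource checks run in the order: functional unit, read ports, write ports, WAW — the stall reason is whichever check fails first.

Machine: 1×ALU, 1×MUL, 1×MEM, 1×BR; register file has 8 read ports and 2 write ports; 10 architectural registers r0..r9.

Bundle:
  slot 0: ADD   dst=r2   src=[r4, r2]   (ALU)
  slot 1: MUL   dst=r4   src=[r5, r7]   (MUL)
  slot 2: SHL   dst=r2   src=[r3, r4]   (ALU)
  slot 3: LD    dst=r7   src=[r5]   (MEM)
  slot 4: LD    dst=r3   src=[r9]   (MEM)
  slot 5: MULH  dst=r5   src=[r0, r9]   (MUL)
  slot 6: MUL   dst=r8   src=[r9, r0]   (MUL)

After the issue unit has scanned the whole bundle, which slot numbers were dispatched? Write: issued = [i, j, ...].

issued = [0, 1]

#0 ALU src=r4,r2 dispatched  <A:0 Mu:1 Ld:1 B:1 rd:6 wr:1>
#1 MUL src=r5,r7 dispatched  <A:0 Mu:0 Ld:1 B:1 rd:4 wr:0>
#2 ALU src=r3,r4 held:FU  <A:0 Mu:0 Ld:1 B:1 rd:4 wr:0>
#3 MEM src=r5 held:WR_PORT  <A:0 Mu:0 Ld:1 B:1 rd:4 wr:0>
#4 MEM src=r9 held:WR_PORT  <A:0 Mu:0 Ld:1 B:1 rd:4 wr:0>
#5 MUL src=r0,r9 held:FU  <A:0 Mu:0 Ld:1 B:1 rd:4 wr:0>
#6 MUL src=r9,r0 held:FU  <A:0 Mu:0 Ld:1 B:1 rd:4 wr:0>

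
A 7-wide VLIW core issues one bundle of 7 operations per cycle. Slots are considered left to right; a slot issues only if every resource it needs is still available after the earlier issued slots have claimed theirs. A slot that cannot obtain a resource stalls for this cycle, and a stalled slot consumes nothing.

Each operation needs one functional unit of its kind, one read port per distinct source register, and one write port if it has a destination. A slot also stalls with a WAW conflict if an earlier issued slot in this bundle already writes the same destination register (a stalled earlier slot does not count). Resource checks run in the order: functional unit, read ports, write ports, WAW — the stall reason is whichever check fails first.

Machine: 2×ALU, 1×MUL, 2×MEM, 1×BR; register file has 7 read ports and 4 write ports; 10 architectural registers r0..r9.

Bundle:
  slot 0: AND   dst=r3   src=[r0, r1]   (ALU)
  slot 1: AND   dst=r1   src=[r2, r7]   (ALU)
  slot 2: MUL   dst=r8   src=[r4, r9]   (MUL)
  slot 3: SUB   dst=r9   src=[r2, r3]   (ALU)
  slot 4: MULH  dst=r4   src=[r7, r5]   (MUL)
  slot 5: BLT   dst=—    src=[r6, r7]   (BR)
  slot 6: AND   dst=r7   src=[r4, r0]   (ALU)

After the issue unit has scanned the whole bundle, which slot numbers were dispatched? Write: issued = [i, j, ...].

  0. ALU→r3 ⇒ go  {1A/1Mu/2Ld/1B | 5r 3w}
  1. ALU→r1 ⇒ go  {0A/1Mu/2Ld/1B | 3r 2w}
  2. MUL→r8 ⇒ go  {0A/0Mu/2Ld/1B | 1r 1w}
  3. ALU→r9 ⇒ no(FU)  {0A/0Mu/2Ld/1B | 1r 1w}
  4. MUL→r4 ⇒ no(FU)  {0A/0Mu/2Ld/1B | 1r 1w}
  5. BR ⇒ no(RD_PORT)  {0A/0Mu/2Ld/1B | 1r 1w}
  6. ALU→r7 ⇒ no(FU)  {0A/0Mu/2Ld/1B | 1r 1w}

issued = [0, 1, 2]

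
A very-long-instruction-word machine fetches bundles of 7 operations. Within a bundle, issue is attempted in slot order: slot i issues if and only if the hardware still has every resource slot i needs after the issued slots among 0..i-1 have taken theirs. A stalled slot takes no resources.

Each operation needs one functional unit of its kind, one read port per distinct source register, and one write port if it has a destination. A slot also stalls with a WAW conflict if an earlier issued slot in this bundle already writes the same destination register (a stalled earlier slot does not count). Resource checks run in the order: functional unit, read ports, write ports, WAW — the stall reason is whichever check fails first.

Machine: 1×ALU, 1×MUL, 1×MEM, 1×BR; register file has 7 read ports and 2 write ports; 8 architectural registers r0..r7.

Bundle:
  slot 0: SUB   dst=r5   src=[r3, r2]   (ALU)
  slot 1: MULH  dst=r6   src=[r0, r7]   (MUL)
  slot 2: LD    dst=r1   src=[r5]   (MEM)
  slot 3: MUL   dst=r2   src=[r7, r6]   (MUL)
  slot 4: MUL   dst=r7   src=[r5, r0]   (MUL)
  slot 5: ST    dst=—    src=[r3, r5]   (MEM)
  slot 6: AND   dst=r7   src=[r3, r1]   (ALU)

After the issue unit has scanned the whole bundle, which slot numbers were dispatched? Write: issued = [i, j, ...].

  0. ALU→r5 ⇒ go  {0A/1Mu/1Ld/1B | 5r 1w}
  1. MUL→r6 ⇒ go  {0A/0Mu/1Ld/1B | 3r 0w}
  2. MEM→r1 ⇒ no(WR_PORT)  {0A/0Mu/1Ld/1B | 3r 0w}
  3. MUL→r2 ⇒ no(FU)  {0A/0Mu/1Ld/1B | 3r 0w}
  4. MUL→r7 ⇒ no(FU)  {0A/0Mu/1Ld/1B | 3r 0w}
  5. MEM ⇒ go  {0A/0Mu/0Ld/1B | 1r 0w}
  6. ALU→r7 ⇒ no(FU)  {0A/0Mu/0Ld/1B | 1r 0w}

issued = [0, 1, 5]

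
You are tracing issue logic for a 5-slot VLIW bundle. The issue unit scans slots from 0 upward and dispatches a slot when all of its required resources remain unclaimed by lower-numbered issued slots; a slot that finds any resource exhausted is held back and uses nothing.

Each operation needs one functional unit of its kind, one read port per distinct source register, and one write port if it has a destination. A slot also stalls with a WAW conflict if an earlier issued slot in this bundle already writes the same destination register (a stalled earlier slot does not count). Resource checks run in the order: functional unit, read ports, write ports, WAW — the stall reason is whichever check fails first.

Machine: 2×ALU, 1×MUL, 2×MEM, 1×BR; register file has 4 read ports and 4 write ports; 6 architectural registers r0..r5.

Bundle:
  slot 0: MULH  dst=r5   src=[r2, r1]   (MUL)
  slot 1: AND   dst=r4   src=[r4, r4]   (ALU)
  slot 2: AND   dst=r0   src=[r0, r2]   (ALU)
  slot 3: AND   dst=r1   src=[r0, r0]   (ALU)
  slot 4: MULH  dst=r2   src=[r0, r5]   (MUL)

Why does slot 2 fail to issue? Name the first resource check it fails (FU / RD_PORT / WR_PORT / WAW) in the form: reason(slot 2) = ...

reason(slot 2) = RD_PORT

#0 MUL src=r2,r1 dispatched  <A:2 Mu:0 Ld:2 B:1 rd:2 wr:3>
#1 ALU src=r4,r4 dispatched  <A:1 Mu:0 Ld:2 B:1 rd:1 wr:2>
#2 ALU src=r0,r2 held:RD_PORT  <A:1 Mu:0 Ld:2 B:1 rd:1 wr:2>
#3 ALU src=r0,r0 dispatched  <A:0 Mu:0 Ld:2 B:1 rd:0 wr:1>
#4 MUL src=r0,r5 held:FU  <A:0 Mu:0 Ld:2 B:1 rd:0 wr:1>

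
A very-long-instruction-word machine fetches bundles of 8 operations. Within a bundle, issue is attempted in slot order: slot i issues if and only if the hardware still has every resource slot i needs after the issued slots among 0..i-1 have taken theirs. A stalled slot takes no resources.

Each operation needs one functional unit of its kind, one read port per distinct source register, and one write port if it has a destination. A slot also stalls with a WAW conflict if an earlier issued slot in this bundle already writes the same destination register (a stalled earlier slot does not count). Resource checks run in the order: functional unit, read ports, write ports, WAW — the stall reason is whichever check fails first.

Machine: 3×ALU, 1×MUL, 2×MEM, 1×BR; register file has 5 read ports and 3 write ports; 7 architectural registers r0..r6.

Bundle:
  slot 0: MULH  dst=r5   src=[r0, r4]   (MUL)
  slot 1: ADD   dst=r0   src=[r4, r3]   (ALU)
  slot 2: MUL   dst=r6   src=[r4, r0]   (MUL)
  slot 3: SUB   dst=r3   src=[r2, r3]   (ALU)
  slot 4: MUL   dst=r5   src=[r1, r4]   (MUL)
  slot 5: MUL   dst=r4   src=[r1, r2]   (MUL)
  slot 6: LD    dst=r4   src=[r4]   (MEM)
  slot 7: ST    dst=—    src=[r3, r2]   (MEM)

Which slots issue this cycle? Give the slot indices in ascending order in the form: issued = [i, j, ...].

[0] MUL needs rd=2 wr=1: ok; after: ALU=3 MUL=0 MEM=2 BR=1, R=3, W=2
[1] ALU needs rd=2 wr=1: ok; after: ALU=2 MUL=0 MEM=2 BR=1, R=1, W=1
[2] MUL needs rd=2 wr=1: FU; after: ALU=2 MUL=0 MEM=2 BR=1, R=1, W=1
[3] ALU needs rd=2 wr=1: RD_PORT; after: ALU=2 MUL=0 MEM=2 BR=1, R=1, W=1
[4] MUL needs rd=2 wr=1: FU; after: ALU=2 MUL=0 MEM=2 BR=1, R=1, W=1
[5] MUL needs rd=2 wr=1: FU; after: ALU=2 MUL=0 MEM=2 BR=1, R=1, W=1
[6] MEM needs rd=1 wr=1: ok; after: ALU=2 MUL=0 MEM=1 BR=1, R=0, W=0
[7] MEM needs rd=2 wr=0: RD_PORT; after: ALU=2 MUL=0 MEM=1 BR=1, R=0, W=0

issued = [0, 1, 6]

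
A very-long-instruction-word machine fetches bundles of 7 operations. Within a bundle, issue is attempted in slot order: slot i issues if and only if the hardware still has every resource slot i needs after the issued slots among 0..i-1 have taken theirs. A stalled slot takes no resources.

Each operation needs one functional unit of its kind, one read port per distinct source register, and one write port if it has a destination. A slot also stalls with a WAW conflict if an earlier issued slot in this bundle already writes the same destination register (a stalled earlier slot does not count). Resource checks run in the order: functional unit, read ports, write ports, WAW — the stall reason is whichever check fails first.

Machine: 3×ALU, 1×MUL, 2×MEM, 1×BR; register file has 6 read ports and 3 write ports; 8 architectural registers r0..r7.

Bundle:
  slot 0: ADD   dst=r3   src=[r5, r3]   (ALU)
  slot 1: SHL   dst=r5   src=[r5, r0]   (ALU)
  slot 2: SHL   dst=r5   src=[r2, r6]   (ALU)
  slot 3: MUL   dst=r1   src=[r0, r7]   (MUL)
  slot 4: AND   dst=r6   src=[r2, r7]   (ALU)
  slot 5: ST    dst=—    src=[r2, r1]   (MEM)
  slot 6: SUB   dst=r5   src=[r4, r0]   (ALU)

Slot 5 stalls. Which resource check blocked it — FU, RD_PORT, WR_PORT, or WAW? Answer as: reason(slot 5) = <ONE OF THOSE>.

reason(slot 5) = RD_PORT

(0) want 1×ALU +2rd +1wr — yes → AL2|MU1|ME2|BR1|rd4|wr2
(1) want 1×ALU +2rd +1wr — yes → AL1|MU1|ME2|BR1|rd2|wr1
(2) want 1×ALU +2rd +1wr — WAW → AL1|MU1|ME2|BR1|rd2|wr1
(3) want 1×MUL +2rd +1wr — yes → AL1|MU0|ME2|BR1|rd0|wr0
(4) want 1×ALU +2rd +1wr — RD_PORT → AL1|MU0|ME2|BR1|rd0|wr0
(5) want 1×MEM +2rd +0wr — RD_PORT → AL1|MU0|ME2|BR1|rd0|wr0
(6) want 1×ALU +2rd +1wr — RD_PORT → AL1|MU0|ME2|BR1|rd0|wr0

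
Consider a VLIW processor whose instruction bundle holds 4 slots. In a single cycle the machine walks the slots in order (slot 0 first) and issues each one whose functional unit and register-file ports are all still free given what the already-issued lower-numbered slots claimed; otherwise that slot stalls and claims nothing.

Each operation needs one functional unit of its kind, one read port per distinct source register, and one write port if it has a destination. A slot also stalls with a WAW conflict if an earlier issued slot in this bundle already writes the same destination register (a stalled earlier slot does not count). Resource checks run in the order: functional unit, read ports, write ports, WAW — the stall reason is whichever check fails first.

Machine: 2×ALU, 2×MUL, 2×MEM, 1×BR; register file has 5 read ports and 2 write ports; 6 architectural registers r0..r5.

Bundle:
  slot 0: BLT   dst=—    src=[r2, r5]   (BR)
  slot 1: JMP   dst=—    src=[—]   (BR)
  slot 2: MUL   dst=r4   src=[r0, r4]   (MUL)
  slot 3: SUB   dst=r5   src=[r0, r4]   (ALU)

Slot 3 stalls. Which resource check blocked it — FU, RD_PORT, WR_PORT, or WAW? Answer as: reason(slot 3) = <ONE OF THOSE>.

slot 0 (BR): ISSUE — free A2,Mu2,Ld2,B0 rp3 wp2
slot 1 (BR): stall FU — free A2,Mu2,Ld2,B0 rp3 wp2
slot 2 (MUL): ISSUE — free A2,Mu1,Ld2,B0 rp1 wp1
slot 3 (ALU): stall RD_PORT — free A2,Mu1,Ld2,B0 rp1 wp1

reason(slot 3) = RD_PORT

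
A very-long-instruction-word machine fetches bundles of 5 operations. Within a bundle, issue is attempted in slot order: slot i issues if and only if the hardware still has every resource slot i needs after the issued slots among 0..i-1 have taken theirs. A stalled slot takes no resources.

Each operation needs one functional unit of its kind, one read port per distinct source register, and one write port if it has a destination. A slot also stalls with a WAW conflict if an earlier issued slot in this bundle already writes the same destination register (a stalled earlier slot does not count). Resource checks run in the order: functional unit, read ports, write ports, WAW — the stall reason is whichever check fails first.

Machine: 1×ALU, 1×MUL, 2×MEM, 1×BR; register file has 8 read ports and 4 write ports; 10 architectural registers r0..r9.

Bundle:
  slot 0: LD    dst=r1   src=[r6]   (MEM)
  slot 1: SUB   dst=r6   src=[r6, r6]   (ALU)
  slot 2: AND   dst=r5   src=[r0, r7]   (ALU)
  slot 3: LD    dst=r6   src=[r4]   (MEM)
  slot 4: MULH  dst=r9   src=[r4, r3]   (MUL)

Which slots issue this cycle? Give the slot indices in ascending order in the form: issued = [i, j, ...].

slot 0 (MEM): ISSUE — free A1,Mu1,Ld1,B1 rp7 wp3
slot 1 (ALU): ISSUE — free A0,Mu1,Ld1,B1 rp6 wp2
slot 2 (ALU): stall FU — free A0,Mu1,Ld1,B1 rp6 wp2
slot 3 (MEM): stall WAW — free A0,Mu1,Ld1,B1 rp6 wp2
slot 4 (MUL): ISSUE — free A0,Mu0,Ld1,B1 rp4 wp1

issued = [0, 1, 4]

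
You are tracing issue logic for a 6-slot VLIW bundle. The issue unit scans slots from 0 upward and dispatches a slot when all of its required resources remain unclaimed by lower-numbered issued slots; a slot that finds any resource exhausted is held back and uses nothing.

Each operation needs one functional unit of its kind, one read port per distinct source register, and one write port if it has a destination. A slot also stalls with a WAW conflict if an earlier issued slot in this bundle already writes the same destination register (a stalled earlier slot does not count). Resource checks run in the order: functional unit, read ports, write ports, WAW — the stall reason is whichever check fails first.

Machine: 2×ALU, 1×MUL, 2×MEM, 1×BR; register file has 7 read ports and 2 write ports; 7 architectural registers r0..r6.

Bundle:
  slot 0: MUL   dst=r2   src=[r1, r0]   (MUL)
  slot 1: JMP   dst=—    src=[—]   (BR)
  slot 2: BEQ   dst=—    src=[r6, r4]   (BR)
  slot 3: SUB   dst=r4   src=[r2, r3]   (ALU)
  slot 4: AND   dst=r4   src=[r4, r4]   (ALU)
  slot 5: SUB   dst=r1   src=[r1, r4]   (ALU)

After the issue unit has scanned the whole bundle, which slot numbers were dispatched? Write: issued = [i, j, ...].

issued = [0, 1, 3]

[0] MUL needs rd=2 wr=1: ok; after: ALU=2 MUL=0 MEM=2 BR=1, R=5, W=1
[1] BR needs rd=0 wr=0: ok; after: ALU=2 MUL=0 MEM=2 BR=0, R=5, W=1
[2] BR needs rd=2 wr=0: FU; after: ALU=2 MUL=0 MEM=2 BR=0, R=5, W=1
[3] ALU needs rd=2 wr=1: ok; after: ALU=1 MUL=0 MEM=2 BR=0, R=3, W=0
[4] ALU needs rd=1 wr=1: WR_PORT; after: ALU=1 MUL=0 MEM=2 BR=0, R=3, W=0
[5] ALU needs rd=2 wr=1: WR_PORT; after: ALU=1 MUL=0 MEM=2 BR=0, R=3, W=0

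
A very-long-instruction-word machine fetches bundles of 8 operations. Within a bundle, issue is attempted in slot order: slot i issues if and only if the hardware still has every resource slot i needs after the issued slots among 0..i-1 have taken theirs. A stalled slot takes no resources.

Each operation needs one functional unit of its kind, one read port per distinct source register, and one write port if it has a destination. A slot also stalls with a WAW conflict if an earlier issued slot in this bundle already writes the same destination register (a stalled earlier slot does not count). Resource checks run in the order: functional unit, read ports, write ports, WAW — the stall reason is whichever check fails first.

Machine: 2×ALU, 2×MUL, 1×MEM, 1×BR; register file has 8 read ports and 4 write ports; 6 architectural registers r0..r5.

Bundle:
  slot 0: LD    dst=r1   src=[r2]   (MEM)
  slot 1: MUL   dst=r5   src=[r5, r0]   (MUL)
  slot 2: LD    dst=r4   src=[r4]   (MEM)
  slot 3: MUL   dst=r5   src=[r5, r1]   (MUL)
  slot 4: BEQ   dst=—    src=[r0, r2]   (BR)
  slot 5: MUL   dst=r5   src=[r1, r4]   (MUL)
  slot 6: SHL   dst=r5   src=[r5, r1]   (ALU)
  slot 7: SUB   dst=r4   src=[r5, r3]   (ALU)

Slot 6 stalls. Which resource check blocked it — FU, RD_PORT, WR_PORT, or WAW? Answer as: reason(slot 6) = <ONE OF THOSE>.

reason(slot 6) = WAW

(0) want 1×MEM +1rd +1wr — yes → AL2|MU2|ME0|BR1|rd7|wr3
(1) want 1×MUL +2rd +1wr — yes → AL2|MU1|ME0|BR1|rd5|wr2
(2) want 1×MEM +1rd +1wr — FU → AL2|MU1|ME0|BR1|rd5|wr2
(3) want 1×MUL +2rd +1wr — WAW → AL2|MU1|ME0|BR1|rd5|wr2
(4) want 1×BR +2rd +0wr — yes → AL2|MU1|ME0|BR0|rd3|wr2
(5) want 1×MUL +2rd +1wr — WAW → AL2|MU1|ME0|BR0|rd3|wr2
(6) want 1×ALU +2rd +1wr — WAW → AL2|MU1|ME0|BR0|rd3|wr2
(7) want 1×ALU +2rd +1wr — yes → AL1|MU1|ME0|BR0|rd1|wr1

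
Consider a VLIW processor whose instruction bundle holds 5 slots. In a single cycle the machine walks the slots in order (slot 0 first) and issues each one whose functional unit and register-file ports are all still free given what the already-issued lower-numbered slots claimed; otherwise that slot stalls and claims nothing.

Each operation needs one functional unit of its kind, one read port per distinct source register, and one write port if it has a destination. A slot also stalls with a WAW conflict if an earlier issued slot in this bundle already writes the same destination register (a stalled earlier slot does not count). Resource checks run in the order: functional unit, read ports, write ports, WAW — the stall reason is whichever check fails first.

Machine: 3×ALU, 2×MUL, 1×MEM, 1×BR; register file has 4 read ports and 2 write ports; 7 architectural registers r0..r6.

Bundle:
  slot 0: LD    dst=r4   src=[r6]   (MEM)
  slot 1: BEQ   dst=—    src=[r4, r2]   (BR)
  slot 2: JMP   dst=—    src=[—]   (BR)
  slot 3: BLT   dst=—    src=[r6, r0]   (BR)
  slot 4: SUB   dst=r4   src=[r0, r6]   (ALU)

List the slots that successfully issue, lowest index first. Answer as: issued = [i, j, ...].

issued = [0, 1]

[0] MEM needs rd=1 wr=1: ok; after: ALU=3 MUL=2 MEM=0 BR=1, R=3, W=1
[1] BR needs rd=2 wr=0: ok; after: ALU=3 MUL=2 MEM=0 BR=0, R=1, W=1
[2] BR needs rd=0 wr=0: FU; after: ALU=3 MUL=2 MEM=0 BR=0, R=1, W=1
[3] BR needs rd=2 wr=0: FU; after: ALU=3 MUL=2 MEM=0 BR=0, R=1, W=1
[4] ALU needs rd=2 wr=1: RD_PORT; after: ALU=3 MUL=2 MEM=0 BR=0, R=1, W=1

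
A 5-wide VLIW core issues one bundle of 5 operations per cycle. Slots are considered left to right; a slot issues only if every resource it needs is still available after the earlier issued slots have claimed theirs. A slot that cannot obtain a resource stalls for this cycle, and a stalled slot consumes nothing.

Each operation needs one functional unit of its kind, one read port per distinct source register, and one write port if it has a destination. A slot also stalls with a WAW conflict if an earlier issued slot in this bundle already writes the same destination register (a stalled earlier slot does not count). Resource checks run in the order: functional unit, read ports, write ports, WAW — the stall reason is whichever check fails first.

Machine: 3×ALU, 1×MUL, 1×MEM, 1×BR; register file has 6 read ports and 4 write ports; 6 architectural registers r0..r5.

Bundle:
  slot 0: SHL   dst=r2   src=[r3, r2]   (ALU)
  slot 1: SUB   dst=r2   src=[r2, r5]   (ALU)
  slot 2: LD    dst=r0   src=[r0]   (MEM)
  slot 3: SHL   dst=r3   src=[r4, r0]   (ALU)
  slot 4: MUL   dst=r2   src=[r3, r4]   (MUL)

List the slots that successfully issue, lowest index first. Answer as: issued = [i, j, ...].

[0] ALU needs rd=2 wr=1: ok; after: ALU=2 MUL=1 MEM=1 BR=1, R=4, W=3
[1] ALU needs rd=2 wr=1: WAW; after: ALU=2 MUL=1 MEM=1 BR=1, R=4, W=3
[2] MEM needs rd=1 wr=1: ok; after: ALU=2 MUL=1 MEM=0 BR=1, R=3, W=2
[3] ALU needs rd=2 wr=1: ok; after: ALU=1 MUL=1 MEM=0 BR=1, R=1, W=1
[4] MUL needs rd=2 wr=1: RD_PORT; after: ALU=1 MUL=1 MEM=0 BR=1, R=1, W=1

issued = [0, 2, 3]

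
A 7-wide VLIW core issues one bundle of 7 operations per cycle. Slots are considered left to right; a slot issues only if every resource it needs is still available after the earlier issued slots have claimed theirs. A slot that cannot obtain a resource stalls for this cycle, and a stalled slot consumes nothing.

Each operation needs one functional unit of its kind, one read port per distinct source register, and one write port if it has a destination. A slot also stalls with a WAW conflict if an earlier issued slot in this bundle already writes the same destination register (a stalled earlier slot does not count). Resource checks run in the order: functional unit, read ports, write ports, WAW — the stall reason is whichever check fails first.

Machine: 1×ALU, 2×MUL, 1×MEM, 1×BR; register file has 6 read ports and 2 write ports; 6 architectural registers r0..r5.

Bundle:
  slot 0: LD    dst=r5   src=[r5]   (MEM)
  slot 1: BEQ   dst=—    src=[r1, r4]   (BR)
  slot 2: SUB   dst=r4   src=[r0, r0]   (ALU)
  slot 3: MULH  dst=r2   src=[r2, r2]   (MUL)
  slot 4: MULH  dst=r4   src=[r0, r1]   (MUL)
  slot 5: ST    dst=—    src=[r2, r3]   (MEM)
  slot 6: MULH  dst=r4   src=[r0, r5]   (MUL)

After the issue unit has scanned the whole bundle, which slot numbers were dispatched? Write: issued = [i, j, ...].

issued = [0, 1, 2]

[0] MEM needs rd=1 wr=1: ok; after: ALU=1 MUL=2 MEM=0 BR=1, R=5, W=1
[1] BR needs rd=2 wr=0: ok; after: ALU=1 MUL=2 MEM=0 BR=0, R=3, W=1
[2] ALU needs rd=1 wr=1: ok; after: ALU=0 MUL=2 MEM=0 BR=0, R=2, W=0
[3] MUL needs rd=1 wr=1: WR_PORT; after: ALU=0 MUL=2 MEM=0 BR=0, R=2, W=0
[4] MUL needs rd=2 wr=1: WR_PORT; after: ALU=0 MUL=2 MEM=0 BR=0, R=2, W=0
[5] MEM needs rd=2 wr=0: FU; after: ALU=0 MUL=2 MEM=0 BR=0, R=2, W=0
[6] MUL needs rd=2 wr=1: WR_PORT; after: ALU=0 MUL=2 MEM=0 BR=0, R=2, W=0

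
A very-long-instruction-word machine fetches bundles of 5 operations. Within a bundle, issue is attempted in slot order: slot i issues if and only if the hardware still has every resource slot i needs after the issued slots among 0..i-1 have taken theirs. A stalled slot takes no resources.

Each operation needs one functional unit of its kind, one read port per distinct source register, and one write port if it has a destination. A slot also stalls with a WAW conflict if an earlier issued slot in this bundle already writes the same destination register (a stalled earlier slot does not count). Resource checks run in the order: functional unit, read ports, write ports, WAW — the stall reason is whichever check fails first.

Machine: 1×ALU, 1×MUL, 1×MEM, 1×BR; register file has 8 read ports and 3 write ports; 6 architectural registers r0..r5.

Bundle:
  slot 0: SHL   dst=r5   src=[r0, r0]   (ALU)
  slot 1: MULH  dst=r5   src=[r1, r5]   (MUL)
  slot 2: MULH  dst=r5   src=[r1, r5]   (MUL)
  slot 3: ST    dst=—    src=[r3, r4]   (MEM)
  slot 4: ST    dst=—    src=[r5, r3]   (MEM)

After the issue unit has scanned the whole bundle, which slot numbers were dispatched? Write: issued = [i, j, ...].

(0) want 1×ALU +1rd +1wr — yes → AL0|MU1|ME1|BR1|rd7|wr2
(1) want 1×MUL +2rd +1wr — WAW → AL0|MU1|ME1|BR1|rd7|wr2
(2) want 1×MUL +2rd +1wr — WAW → AL0|MU1|ME1|BR1|rd7|wr2
(3) want 1×MEM +2rd +0wr — yes → AL0|MU1|ME0|BR1|rd5|wr2
(4) want 1×MEM +2rd +0wr — FU → AL0|MU1|ME0|BR1|rd5|wr2

issued = [0, 3]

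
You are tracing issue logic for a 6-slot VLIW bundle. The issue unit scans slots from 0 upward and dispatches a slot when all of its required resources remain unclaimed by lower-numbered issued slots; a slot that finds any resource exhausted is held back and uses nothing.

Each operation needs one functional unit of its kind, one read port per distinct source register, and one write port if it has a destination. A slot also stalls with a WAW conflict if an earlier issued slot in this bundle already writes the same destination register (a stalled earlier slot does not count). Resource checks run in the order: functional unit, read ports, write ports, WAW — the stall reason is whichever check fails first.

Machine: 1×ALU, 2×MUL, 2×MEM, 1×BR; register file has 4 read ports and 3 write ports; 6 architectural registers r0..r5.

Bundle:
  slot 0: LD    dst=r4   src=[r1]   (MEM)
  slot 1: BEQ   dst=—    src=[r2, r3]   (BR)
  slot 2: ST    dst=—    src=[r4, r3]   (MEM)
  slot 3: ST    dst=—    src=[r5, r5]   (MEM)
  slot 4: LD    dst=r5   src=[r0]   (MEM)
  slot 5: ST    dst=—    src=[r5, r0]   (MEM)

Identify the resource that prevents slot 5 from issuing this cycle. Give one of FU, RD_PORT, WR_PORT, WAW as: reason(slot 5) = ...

  0. MEM→r4 ⇒ go  {1A/2Mu/1Ld/1B | 3r 2w}
  1. BR ⇒ go  {1A/2Mu/1Ld/0B | 1r 2w}
  2. MEM ⇒ no(RD_PORT)  {1A/2Mu/1Ld/0B | 1r 2w}
  3. MEM ⇒ go  {1A/2Mu/0Ld/0B | 0r 2w}
  4. MEM→r5 ⇒ no(FU)  {1A/2Mu/0Ld/0B | 0r 2w}
  5. MEM ⇒ no(FU)  {1A/2Mu/0Ld/0B | 0r 2w}

reason(slot 5) = FU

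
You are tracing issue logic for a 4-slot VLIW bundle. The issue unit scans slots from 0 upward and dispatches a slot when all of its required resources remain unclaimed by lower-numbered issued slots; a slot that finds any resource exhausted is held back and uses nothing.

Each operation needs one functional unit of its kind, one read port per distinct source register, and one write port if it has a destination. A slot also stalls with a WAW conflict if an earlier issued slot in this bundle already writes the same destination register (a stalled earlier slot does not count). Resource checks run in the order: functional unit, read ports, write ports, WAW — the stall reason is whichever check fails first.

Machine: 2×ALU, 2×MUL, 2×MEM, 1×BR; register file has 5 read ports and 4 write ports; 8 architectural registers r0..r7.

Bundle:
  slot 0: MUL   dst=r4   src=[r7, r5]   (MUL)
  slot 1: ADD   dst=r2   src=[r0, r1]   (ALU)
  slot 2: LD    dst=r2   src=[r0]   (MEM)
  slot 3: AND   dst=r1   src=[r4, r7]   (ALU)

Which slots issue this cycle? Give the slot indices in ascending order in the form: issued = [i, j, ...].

  0. MUL→r4 ⇒ go  {2A/1Mu/2Ld/1B | 3r 3w}
  1. ALU→r2 ⇒ go  {1A/1Mu/2Ld/1B | 1r 2w}
  2. MEM→r2 ⇒ no(WAW)  {1A/1Mu/2Ld/1B | 1r 2w}
  3. ALU→r1 ⇒ no(RD_PORT)  {1A/1Mu/2Ld/1B | 1r 2w}

issued = [0, 1]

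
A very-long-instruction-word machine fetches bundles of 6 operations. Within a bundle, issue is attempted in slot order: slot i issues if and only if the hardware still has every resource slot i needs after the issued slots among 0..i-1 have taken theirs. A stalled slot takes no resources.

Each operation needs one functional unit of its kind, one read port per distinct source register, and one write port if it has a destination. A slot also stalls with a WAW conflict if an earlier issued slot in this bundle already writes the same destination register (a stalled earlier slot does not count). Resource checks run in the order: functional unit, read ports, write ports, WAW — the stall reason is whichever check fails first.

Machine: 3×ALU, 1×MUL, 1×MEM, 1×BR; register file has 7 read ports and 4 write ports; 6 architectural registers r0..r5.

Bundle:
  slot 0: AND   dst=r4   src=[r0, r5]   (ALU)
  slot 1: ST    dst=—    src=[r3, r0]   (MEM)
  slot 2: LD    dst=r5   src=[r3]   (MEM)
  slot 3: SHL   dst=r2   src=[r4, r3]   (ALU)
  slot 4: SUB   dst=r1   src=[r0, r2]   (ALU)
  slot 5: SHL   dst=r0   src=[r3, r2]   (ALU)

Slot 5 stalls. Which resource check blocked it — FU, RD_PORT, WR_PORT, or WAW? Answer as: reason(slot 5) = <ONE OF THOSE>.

reason(slot 5) = RD_PORT

[0] ALU needs rd=2 wr=1: ok; after: ALU=2 MUL=1 MEM=1 BR=1, R=5, W=3
[1] MEM needs rd=2 wr=0: ok; after: ALU=2 MUL=1 MEM=0 BR=1, R=3, W=3
[2] MEM needs rd=1 wr=1: FU; after: ALU=2 MUL=1 MEM=0 BR=1, R=3, W=3
[3] ALU needs rd=2 wr=1: ok; after: ALU=1 MUL=1 MEM=0 BR=1, R=1, W=2
[4] ALU needs rd=2 wr=1: RD_PORT; after: ALU=1 MUL=1 MEM=0 BR=1, R=1, W=2
[5] ALU needs rd=2 wr=1: RD_PORT; after: ALU=1 MUL=1 MEM=0 BR=1, R=1, W=2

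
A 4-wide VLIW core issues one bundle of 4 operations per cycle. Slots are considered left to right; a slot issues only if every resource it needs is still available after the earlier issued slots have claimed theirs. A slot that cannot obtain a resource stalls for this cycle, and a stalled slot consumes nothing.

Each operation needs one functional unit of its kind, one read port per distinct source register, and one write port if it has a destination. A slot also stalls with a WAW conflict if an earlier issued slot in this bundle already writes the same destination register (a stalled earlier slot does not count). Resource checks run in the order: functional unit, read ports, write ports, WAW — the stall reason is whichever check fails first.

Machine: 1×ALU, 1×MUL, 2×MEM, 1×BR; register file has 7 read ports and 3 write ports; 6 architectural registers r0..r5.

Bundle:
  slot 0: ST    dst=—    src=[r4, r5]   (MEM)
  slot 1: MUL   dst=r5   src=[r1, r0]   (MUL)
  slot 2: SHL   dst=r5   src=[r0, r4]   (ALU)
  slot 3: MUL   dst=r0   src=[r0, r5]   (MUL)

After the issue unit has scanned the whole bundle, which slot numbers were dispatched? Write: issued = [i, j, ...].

(0) want 1×MEM +2rd +0wr — yes → AL1|MU1|ME1|BR1|rd5|wr3
(1) want 1×MUL +2rd +1wr — yes → AL1|MU0|ME1|BR1|rd3|wr2
(2) want 1×ALU +2rd +1wr — WAW → AL1|MU0|ME1|BR1|rd3|wr2
(3) want 1×MUL +2rd +1wr — FU → AL1|MU0|ME1|BR1|rd3|wr2

issued = [0, 1]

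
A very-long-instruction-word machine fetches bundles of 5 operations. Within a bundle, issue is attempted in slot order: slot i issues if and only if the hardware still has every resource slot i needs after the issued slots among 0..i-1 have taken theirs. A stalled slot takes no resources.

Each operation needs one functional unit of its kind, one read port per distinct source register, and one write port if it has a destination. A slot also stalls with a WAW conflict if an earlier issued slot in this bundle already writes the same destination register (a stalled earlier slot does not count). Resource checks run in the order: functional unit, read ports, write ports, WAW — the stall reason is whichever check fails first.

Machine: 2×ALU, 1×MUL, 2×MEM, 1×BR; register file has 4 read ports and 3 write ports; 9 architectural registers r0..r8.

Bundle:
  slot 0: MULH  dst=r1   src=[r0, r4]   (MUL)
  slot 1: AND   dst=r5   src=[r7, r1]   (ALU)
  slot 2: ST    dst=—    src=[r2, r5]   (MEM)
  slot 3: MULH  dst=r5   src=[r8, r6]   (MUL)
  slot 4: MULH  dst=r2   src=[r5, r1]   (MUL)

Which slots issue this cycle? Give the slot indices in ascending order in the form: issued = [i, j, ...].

[0] MUL needs rd=2 wr=1: ok; after: ALU=2 MUL=0 MEM=2 BR=1, R=2, W=2
[1] ALU needs rd=2 wr=1: ok; after: ALU=1 MUL=0 MEM=2 BR=1, R=0, W=1
[2] MEM needs rd=2 wr=0: RD_PORT; after: ALU=1 MUL=0 MEM=2 BR=1, R=0, W=1
[3] MUL needs rd=2 wr=1: FU; after: ALU=1 MUL=0 MEM=2 BR=1, R=0, W=1
[4] MUL needs rd=2 wr=1: FU; after: ALU=1 MUL=0 MEM=2 BR=1, R=0, W=1

issued = [0, 1]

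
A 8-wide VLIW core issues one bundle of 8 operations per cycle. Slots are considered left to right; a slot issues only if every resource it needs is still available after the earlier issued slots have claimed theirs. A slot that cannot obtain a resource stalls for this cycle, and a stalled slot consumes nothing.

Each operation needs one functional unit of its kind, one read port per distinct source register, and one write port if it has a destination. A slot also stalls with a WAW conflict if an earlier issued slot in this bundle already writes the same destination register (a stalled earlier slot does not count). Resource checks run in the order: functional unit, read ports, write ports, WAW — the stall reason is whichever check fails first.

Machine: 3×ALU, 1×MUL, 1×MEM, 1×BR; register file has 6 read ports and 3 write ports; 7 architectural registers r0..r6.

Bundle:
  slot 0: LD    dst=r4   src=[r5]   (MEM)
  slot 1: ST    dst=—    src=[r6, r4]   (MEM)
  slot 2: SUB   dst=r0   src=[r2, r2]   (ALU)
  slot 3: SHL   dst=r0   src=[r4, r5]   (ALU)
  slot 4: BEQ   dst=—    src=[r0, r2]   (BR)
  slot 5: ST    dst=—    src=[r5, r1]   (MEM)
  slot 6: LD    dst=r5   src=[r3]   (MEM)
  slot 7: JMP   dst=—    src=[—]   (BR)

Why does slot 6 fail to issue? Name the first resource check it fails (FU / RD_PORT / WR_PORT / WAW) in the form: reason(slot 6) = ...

reason(slot 6) = FU

slot 0 (MEM): ISSUE — free A3,Mu1,Ld0,B1 rp5 wp2
slot 1 (MEM): stall FU — free A3,Mu1,Ld0,B1 rp5 wp2
slot 2 (ALU): ISSUE — free A2,Mu1,Ld0,B1 rp4 wp1
slot 3 (ALU): stall WAW — free A2,Mu1,Ld0,B1 rp4 wp1
slot 4 (BR): ISSUE — free A2,Mu1,Ld0,B0 rp2 wp1
slot 5 (MEM): stall FU — free A2,Mu1,Ld0,B0 rp2 wp1
slot 6 (MEM): stall FU — free A2,Mu1,Ld0,B0 rp2 wp1
slot 7 (BR): stall FU — free A2,Mu1,Ld0,B0 rp2 wp1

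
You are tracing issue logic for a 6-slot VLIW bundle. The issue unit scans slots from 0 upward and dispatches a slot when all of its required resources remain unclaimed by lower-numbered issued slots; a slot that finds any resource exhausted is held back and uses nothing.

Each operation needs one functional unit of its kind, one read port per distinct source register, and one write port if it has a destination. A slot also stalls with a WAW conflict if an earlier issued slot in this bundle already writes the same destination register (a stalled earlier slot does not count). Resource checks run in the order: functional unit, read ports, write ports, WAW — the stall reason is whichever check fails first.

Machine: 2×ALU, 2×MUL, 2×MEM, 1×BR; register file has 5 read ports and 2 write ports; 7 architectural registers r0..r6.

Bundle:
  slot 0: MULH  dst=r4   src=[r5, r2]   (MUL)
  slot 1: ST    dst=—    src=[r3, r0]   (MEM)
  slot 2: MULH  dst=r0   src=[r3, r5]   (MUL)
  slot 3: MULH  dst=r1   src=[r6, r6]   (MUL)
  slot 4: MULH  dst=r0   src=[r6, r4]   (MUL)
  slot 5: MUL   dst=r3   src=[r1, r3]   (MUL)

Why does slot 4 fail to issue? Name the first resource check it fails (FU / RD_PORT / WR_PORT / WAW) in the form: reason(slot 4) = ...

[0] MUL needs rd=2 wr=1: ok; after: ALU=2 MUL=1 MEM=2 BR=1, R=3, W=1
[1] MEM needs rd=2 wr=0: ok; after: ALU=2 MUL=1 MEM=1 BR=1, R=1, W=1
[2] MUL needs rd=2 wr=1: RD_PORT; after: ALU=2 MUL=1 MEM=1 BR=1, R=1, W=1
[3] MUL needs rd=1 wr=1: ok; after: ALU=2 MUL=0 MEM=1 BR=1, R=0, W=0
[4] MUL needs rd=2 wr=1: FU; after: ALU=2 MUL=0 MEM=1 BR=1, R=0, W=0
[5] MUL needs rd=2 wr=1: FU; after: ALU=2 MUL=0 MEM=1 BR=1, R=0, W=0

reason(slot 4) = FU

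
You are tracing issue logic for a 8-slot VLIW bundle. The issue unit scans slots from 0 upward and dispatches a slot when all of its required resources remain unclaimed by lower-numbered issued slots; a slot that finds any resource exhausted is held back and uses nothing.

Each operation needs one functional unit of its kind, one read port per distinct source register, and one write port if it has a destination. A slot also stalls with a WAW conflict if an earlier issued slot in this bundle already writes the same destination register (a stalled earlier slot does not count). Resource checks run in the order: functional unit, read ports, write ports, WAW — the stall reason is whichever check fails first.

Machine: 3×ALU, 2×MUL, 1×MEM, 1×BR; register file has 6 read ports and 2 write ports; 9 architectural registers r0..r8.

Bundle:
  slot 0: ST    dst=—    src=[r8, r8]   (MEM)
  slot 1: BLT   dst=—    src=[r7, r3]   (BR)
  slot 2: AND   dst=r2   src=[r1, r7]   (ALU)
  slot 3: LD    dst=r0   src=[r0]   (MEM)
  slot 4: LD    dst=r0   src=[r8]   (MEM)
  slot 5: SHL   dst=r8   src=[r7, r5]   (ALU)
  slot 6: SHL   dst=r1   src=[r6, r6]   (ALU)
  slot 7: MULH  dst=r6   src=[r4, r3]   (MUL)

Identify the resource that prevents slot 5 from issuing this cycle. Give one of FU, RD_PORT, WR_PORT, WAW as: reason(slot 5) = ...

reason(slot 5) = RD_PORT

slot 0 (MEM): ISSUE — free A3,Mu2,Ld0,B1 rp5 wp2
slot 1 (BR): ISSUE — free A3,Mu2,Ld0,B0 rp3 wp2
slot 2 (ALU): ISSUE — free A2,Mu2,Ld0,B0 rp1 wp1
slot 3 (MEM): stall FU — free A2,Mu2,Ld0,B0 rp1 wp1
slot 4 (MEM): stall FU — free A2,Mu2,Ld0,B0 rp1 wp1
slot 5 (ALU): stall RD_PORT — free A2,Mu2,Ld0,B0 rp1 wp1
slot 6 (ALU): ISSUE — free A1,Mu2,Ld0,B0 rp0 wp0
slot 7 (MUL): stall RD_PORT — free A1,Mu2,Ld0,B0 rp0 wp0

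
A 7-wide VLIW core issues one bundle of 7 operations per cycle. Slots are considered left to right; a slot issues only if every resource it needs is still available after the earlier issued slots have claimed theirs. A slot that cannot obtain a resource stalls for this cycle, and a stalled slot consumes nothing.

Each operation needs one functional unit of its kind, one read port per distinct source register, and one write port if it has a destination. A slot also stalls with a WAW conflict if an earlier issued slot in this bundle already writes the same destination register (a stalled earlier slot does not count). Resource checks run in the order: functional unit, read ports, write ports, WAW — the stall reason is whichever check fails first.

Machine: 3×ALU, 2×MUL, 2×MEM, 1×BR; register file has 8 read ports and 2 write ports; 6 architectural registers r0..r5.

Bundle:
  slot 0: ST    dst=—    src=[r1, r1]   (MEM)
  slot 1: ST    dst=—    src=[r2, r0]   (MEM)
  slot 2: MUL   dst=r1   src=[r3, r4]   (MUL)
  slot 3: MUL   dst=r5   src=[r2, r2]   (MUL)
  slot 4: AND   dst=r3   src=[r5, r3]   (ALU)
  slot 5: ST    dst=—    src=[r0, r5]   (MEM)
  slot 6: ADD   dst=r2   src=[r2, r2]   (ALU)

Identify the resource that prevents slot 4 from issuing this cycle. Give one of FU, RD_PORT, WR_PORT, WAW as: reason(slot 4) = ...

reason(slot 4) = WR_PORT

slot 0 (MEM): ISSUE — free A3,Mu2,Ld1,B1 rp7 wp2
slot 1 (MEM): ISSUE — free A3,Mu2,Ld0,B1 rp5 wp2
slot 2 (MUL): ISSUE — free A3,Mu1,Ld0,B1 rp3 wp1
slot 3 (MUL): ISSUE — free A3,Mu0,Ld0,B1 rp2 wp0
slot 4 (ALU): stall WR_PORT — free A3,Mu0,Ld0,B1 rp2 wp0
slot 5 (MEM): stall FU — free A3,Mu0,Ld0,B1 rp2 wp0
slot 6 (ALU): stall WR_PORT — free A3,Mu0,Ld0,B1 rp2 wp0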